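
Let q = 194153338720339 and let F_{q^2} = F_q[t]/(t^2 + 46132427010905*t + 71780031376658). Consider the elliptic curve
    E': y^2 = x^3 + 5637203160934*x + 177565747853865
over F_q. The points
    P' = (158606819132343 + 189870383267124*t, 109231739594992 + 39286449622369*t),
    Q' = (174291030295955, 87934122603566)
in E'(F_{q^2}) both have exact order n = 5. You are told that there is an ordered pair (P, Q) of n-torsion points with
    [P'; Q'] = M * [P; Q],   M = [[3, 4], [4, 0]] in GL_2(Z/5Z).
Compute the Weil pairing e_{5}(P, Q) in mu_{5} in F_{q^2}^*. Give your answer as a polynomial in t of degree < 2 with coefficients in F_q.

40989184884407 + 73087913266232*t

e_{5}(aP+bQ,cP+dQ) = e_{5}(P,Q)^(ad-bc); with (a,b,c,d)=(3,4,4,0) this gives the det-5 law.
So e_{5}(P,Q) = e_{5}(P',Q')^{4}, since 4*4 = 1 mod 5.
Build f_{5,P'} and f_{5,Q'} via the 3-bit ladder of 5=101_2; evaluate at shifted divisors; quotient in F_{194153338720339^2}.
e_{5}(P',Q') = 192905011965853 + 121065425454107*t.
Hence e(P,Q) = 40989184884407 + 73087913266232*t in F_{194153338720339^2}^*.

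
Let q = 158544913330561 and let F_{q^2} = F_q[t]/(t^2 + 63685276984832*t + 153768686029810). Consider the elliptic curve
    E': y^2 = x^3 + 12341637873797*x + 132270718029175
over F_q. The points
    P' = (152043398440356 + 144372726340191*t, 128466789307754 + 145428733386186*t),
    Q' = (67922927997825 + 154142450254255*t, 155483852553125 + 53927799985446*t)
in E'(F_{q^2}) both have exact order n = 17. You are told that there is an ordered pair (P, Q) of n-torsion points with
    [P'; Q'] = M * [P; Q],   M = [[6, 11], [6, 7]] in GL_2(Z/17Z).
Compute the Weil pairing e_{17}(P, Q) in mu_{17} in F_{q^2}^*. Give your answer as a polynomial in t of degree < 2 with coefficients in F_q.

e_{17}(aP+bQ,cP+dQ) = e_{17}(P,Q)^(ad-bc); with (a,b,c,d)=(6,11,6,7) this gives the det-17 law.
Hence e(P,Q) = e(P',Q')^{12} where 12 = 10^{-1} mod 17.
Double-and-add over 10001: 5-1 doublings, 2-1 additions; each step l_{T,T}/v_{2T} or l_{T,P'}/v at Q'+S for random S.
f_P(D_Q)/f_Q(D_P) = 4899048195201 + 44693609076344*t.
(4899048195201 + 44693609076344*t)^{12} mod (158544913330561,f) = 139708043733893 + 104606726738515*t.

139708043733893 + 104606726738515*t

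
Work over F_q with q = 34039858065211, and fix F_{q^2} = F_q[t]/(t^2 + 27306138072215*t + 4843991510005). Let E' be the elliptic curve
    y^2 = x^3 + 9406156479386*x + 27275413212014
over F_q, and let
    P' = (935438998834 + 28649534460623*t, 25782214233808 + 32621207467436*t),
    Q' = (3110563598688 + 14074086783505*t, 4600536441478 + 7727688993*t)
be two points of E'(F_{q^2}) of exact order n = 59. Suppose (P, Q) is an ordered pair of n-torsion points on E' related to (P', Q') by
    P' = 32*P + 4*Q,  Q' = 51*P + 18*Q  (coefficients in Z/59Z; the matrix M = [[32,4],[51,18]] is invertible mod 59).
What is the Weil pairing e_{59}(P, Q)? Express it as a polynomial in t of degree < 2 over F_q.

8693350548127 + 27912798513093*t

Under M = [[32,4],[51,18]] in GL_2(Z/59), e_{59}(P',Q') = e_{59}(P,Q)^(32*18-4*51 mod 59).
det M = 32*18 - 4*51 = 372 = 18 (mod 59); 18^{-1} = 23 (mod 59).
n = 59 = (111011)_2 (6 bits, wt 5); accumulate f_{59,P'}(Q'+S)/f_{59,P'}(S) along the 5-step ladder.
Result: e(P',Q') = 23952106899228 + 15079830335242*t.
Raise to 23: e(P,Q) = 8693350548127 + 27912798513093*t in mu_{59}.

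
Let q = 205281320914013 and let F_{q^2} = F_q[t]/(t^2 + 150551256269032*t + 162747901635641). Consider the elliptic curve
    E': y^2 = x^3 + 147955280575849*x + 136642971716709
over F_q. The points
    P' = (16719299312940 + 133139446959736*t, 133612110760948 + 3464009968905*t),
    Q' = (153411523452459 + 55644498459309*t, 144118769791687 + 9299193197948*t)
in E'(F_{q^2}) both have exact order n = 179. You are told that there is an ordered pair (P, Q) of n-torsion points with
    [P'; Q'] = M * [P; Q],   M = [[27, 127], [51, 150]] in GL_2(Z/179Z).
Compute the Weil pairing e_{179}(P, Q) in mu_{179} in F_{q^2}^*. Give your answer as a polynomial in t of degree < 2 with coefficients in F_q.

66766540136013 + 66068404757898*t

e_{179}(aP+bQ,cP+dQ) = e_{179}(P,Q)^(ad-bc); with (a,b,c,d)=(27,127,51,150) this gives the det-179 law.
Hence e(P,Q) = e(P',Q')^{34} where 34 = 79^{-1} mod 179.
Run Miller on y^2=x^3+147955280575849*x+136642971716709 over F_{205281320914013}: ladder 10110011 (8 bits); e = f_P(D_Q)/f_Q(D_P).
So e_{179}(P',Q') = 20418672480006 + 42581763530762*t.
(20418672480006 + 42581763530762*t)^{34} mod (205281320914013,f) = 66766540136013 + 66068404757898*t.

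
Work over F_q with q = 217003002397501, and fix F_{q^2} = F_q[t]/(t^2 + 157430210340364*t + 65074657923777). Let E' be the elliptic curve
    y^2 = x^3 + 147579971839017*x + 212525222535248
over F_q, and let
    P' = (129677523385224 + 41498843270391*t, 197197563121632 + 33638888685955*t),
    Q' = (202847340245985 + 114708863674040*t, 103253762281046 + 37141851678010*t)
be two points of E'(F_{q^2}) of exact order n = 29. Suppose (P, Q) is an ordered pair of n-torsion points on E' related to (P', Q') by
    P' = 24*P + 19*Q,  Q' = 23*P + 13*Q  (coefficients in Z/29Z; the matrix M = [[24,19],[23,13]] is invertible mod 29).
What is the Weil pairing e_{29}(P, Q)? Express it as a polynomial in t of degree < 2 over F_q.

e_{29}(aP+bQ,cP+dQ) = e_{29}(P,Q)^(ad-bc); with (a,b,c,d)=(24,19,23,13) this gives the det-29 law.
det(M) mod 29 = 20; its inverse in (Z/29)^* is 16 (check: 20*16 mod 29 = 1).
Miller loop for e_{29} over F_{217003002397501^2}: bits of 29 = 11101; 4 double steps + 3 add steps, l/v at each.
f_P(D_Q)/f_Q(D_P) = 40075531943106 + 145736881791536*t.
Raise to 16: e(P,Q) = 72977393605302 + 134646870180484*t in mu_{29}.

72977393605302 + 134646870180484*t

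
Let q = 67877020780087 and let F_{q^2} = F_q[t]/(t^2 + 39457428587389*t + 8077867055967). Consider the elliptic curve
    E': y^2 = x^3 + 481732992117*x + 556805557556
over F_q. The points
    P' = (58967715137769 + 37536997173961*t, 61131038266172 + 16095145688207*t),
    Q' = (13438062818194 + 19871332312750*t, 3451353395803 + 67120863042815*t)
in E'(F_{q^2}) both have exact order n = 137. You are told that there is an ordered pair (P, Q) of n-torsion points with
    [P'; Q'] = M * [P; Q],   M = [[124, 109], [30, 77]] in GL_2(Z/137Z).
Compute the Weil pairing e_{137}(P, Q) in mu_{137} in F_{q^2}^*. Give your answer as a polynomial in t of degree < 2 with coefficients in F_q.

Alternating bilinearity on E[137] (values in mu_{137} in F_{67877020780087^2}) gives e(P',Q') = e(P,Q)^det(M).
124*77 - 109*30 = 6278; reduced mod 137: det = 113, inverse 97.
8-bit Miller (10001001) on E'/F_{67877020780087} with a'=481732992117, b'=556805557556: accumulate tangent/chord ratios at Q'+S and P'+S'.
So e_{137}(P',Q') = 21328002041179 + 65204688807159*t.
Thus e_{137}(P,Q) = 66560645489456 + 58919157244932*t.

66560645489456 + 58919157244932*t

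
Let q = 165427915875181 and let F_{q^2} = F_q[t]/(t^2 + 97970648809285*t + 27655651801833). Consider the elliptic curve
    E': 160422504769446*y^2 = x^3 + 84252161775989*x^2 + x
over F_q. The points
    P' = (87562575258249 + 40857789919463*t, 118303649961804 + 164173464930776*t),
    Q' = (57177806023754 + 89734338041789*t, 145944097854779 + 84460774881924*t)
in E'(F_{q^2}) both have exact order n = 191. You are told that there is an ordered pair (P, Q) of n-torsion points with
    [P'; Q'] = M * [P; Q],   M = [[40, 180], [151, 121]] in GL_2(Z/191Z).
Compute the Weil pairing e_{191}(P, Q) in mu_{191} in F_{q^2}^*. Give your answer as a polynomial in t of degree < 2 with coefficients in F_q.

Under M = [[40,180],[151,121]] in GL_2(Z/191), e_{191}(P',Q') = e_{191}(P,Q)^(40*121-180*151 mod 191).
Inverting 7 mod 191: 82. Thus e_{191}(P,Q) = e(P',Q')^{82}.
Undo Montgomery via alpha=87804880051467, beta=76497985663914: (a',b')=(52222709149359,73408490535801) over F_{165427915875181}.
n = 191 = (10111111)_2 (8 bits, wt 7); accumulate f_{191,P'}(Q'+S)/f_{191,P'}(S) along the 7-step ladder.
Miller gives e_{191}(P',Q') = 115023051395743 + 122094669522420*t in F_{165427915875181^2}.
e_{191}(P,Q) = (115023051395743 + 122094669522420*t)^{82} = 144564195789142 + 17602082043776*t.

144564195789142 + 17602082043776*t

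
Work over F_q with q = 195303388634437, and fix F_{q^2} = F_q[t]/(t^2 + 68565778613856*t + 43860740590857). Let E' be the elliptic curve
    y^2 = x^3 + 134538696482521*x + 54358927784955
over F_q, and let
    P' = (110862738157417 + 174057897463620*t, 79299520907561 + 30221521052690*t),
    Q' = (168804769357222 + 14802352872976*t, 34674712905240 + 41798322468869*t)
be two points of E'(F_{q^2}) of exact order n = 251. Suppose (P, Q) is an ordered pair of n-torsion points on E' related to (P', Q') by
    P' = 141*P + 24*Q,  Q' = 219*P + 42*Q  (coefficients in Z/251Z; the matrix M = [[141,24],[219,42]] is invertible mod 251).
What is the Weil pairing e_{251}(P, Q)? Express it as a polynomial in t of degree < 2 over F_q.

62075026728854 + 15427815288517*t

The 251-Weil pairing on E[251] over F_{195303388634437} is alternating-bilinear: e_{251}(P',Q') = e_{251}(P,Q)^det(M).
Hence e(P,Q) = e(P',Q')^{75} where 75 = 164^{-1} mod 251.
n = 251 = (11111011)_2 (8 bits, wt 7); accumulate f_{251,P'}(Q'+S)/f_{251,P'}(S) along the 7-step ladder.
Miller gives e_{251}(P',Q') = 178346544857933 + 19640235619055*t in F_{195303388634437^2}.
e_{251}(P,Q) = (178346544857933 + 19640235619055*t)^{75} = 62075026728854 + 15427815288517*t.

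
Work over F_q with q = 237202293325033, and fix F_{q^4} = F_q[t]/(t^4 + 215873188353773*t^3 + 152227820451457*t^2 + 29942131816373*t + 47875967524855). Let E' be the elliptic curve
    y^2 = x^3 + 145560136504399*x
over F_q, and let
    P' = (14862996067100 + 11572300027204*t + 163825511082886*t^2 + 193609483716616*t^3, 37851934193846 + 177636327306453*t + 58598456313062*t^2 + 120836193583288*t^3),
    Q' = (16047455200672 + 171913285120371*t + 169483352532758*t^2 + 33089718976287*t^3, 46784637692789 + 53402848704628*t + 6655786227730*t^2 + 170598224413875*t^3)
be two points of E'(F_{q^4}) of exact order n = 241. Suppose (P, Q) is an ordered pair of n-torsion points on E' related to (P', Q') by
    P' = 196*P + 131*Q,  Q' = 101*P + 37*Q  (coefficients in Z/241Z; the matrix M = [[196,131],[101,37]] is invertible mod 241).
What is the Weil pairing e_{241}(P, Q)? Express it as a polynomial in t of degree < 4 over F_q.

110415286544316 + 172306746235493*t + 54940608930149*t^2 + 12625519182679*t^3

e_{241} is bilinear + alternating on E[241], so e_{241}(196*P + 131*Q, 101*P + 37*Q) = e_{241}(P,Q)^(196*37-131*101).
det(M) mod 241 = 46; its inverse in (Z/241)^* is 131 (check: 46*131 mod 241 = 1).
Build f_{241,P'} and f_{241,Q'} via the 8-bit ladder of 241=11110001_2; evaluate at shifted divisors; quotient in F_{237202293325033^4}.
Result: e(P',Q') = 46495619500252 + 213083158142735*t + 87644444011606*t^2 + 159915298216099*t^3.
(46495619500252 + 213083158142735*t + 87644444011606*t^2 + 159915298216099*t^3)^{131} mod (237202293325033,f) = 110415286544316 + 172306746235493*t + 54940608930149*t^2 + 12625519182679*t^3.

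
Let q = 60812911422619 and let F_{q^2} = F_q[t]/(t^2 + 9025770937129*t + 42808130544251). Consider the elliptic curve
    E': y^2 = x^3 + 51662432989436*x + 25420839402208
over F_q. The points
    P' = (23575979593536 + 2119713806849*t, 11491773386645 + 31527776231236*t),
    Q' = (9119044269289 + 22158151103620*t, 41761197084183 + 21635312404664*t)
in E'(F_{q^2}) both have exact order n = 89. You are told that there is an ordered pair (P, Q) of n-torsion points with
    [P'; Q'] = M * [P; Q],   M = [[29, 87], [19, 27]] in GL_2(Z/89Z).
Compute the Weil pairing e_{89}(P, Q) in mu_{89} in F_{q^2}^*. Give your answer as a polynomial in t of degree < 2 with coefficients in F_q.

e_{89} is bilinear + alternating on E[89], so e_{89}(29*P + 87*Q, 19*P + 27*Q) = e_{89}(P,Q)^(29*27-87*19).
So e_{89}(P,Q) = e_{89}(P',Q')^{49}, since 20*49 = 1 mod 89.
n = 89 = (1011001)_2 (7 bits, wt 4); accumulate f_{89,P'}(Q'+S)/f_{89,P'}(S) along the 6-step ladder.
Result: e(P',Q') = 25096518351987 + 53310145483995*t.
Raise to 49: e(P,Q) = 50192087724142 + 38139527541914*t in mu_{89}.

50192087724142 + 38139527541914*t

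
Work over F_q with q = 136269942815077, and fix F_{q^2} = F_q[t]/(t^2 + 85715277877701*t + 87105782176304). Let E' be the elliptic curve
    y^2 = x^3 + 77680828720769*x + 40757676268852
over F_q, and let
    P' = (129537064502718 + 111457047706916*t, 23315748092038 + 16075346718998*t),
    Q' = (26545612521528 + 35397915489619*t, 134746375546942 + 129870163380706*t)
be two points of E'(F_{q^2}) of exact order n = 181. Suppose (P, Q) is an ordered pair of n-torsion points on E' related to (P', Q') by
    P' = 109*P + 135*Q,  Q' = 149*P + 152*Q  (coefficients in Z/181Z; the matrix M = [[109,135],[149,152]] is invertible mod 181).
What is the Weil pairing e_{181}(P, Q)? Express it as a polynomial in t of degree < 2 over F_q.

130931901241949 + 66820196937225*t

e_{181}(aP+bQ,cP+dQ) = e_{181}(P,Q)^(ad-bc); with (a,b,c,d)=(109,135,149,152) this gives the det-181 law.
det(M) mod 181 = 73; its inverse in (Z/181)^* is 62 (check: 73*62 mod 181 = 1).
Miller loop for e_{181} over F_{136269942815077^2}: bits of 181 = 10110101; 7 double steps + 4 add steps, l/v at each.
e_{181}(P',Q') = 65593669937996 + 116216628911799*t.
Thus e_{181}(P,Q) = 130931901241949 + 66820196937225*t.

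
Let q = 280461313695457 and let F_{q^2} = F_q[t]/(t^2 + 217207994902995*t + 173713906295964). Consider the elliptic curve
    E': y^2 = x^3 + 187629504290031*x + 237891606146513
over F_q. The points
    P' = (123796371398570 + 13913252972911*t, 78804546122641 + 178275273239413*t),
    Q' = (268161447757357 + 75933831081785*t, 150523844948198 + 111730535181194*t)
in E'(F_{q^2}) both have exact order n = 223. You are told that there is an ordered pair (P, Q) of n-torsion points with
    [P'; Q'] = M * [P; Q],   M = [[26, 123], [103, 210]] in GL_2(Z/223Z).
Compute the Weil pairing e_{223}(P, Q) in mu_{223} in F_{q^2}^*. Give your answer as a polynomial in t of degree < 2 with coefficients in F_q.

128594099448080 + 111433809282754*t

e_{223} is bilinear + alternating on E[223], so e_{223}(26*P + 123*Q, 103*P + 210*Q) = e_{223}(P,Q)^(26*210-123*103).
Inverting 150 mod 223: 168. Thus e_{223}(P,Q) = e(P',Q')^{168}.
Run Miller on y^2=x^3+187629504290031*x+237891606146513 over F_{280461313695457}: ladder 11011111 (8 bits); e = f_P(D_Q)/f_Q(D_P).
e_{223}(P',Q') = 272369768094122 + 151690978193759*t.
Thus e_{223}(P,Q) = 128594099448080 + 111433809282754*t.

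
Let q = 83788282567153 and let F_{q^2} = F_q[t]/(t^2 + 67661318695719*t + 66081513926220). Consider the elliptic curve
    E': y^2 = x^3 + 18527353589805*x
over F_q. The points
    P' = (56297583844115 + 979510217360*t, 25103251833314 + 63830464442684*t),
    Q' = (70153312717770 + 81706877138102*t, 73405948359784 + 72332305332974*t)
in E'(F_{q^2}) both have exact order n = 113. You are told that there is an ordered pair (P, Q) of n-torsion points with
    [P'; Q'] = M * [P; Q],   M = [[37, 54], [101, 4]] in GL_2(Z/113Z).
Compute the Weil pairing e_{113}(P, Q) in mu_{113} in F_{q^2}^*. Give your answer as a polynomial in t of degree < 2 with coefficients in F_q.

e_{113}(aP+bQ,cP+dQ) = e_{113}(P,Q)^(ad-bc); with (a,b,c,d)=(37,54,101,4) this gives the det-113 law.
det(M) mod 113 = 5; its inverse in (Z/113)^* is 68 (check: 5*68 mod 113 = 1).
Miller loop for e_{113} over F_{83788282567153^2}: bits of 113 = 1110001; 6 double steps + 3 add steps, l/v at each.
Miller gives e_{113}(P',Q') = 20495343119175 + 4679563169905*t in F_{83788282567153^2}.
Finally e_{113}(P,Q) = 21578087759976 + 74811449610528*t.

21578087759976 + 74811449610528*t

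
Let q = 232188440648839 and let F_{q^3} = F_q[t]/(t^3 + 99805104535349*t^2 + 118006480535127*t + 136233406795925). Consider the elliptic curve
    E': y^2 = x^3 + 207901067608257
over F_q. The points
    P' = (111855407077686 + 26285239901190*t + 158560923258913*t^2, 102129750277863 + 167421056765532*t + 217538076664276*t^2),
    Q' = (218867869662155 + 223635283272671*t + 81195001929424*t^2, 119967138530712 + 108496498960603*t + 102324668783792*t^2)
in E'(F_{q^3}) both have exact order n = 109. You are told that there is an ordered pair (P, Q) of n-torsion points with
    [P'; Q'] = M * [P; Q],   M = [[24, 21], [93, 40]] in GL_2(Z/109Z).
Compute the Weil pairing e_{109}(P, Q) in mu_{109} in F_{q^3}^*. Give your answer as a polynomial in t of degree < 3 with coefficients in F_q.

e_{109}(aP+bQ,cP+dQ) = e_{109}(P,Q)^(ad-bc); with (a,b,c,d)=(24,21,93,40) this gives the det-109 law.
det M = 24*40 - 21*93 = -993 = 97 (mod 109); 97^{-1} = 9 (mod 109).
Double-and-add over 1101101: 7-1 doublings, 5-1 additions; each step l_{T,T}/v_{2T} or l_{T,P'}/v at Q'+S for random S.
The quotient is 72291125572676 + 100754050696903*t + 157382466547760*t^2.
Hence e(P,Q) = 84047756292797 + 91925101711749*t + 114061481237578*t^2 in F_{232188440648839^3}^*.

84047756292797 + 91925101711749*t + 114061481237578*t^2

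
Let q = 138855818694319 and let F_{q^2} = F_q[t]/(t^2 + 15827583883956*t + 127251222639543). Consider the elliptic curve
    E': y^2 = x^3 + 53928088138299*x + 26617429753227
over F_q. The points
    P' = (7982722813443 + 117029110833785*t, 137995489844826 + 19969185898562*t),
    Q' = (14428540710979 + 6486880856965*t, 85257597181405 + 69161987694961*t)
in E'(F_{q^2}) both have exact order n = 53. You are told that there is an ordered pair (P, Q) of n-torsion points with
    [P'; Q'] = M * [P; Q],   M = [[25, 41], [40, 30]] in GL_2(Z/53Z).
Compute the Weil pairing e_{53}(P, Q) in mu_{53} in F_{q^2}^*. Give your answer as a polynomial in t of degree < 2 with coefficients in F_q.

Since e_{53}(P,P)=e_{53}(Q,Q)=1 and e_{53}(Q,P)=e_{53}(P,Q)^{-1}, expanding e_{53}(25*P + 41*Q,40*P + 30*Q) leaves e(P,Q)^det(M).
So e_{53}(P,Q) = e_{53}(P',Q')^{29}, since 11*29 = 1 mod 53.
Build f_{53,P'} and f_{53,Q'} via the 6-bit ladder of 53=110101_2; evaluate at shifted divisors; quotient in F_{138855818694319^2}.
Result: e(P',Q') = 132160527456980 + 133204933551932*t.
(132160527456980 + 133204933551932*t)^{29} mod (138855818694319,f) = 115115610410215 + 65328260272836*t.

115115610410215 + 65328260272836*t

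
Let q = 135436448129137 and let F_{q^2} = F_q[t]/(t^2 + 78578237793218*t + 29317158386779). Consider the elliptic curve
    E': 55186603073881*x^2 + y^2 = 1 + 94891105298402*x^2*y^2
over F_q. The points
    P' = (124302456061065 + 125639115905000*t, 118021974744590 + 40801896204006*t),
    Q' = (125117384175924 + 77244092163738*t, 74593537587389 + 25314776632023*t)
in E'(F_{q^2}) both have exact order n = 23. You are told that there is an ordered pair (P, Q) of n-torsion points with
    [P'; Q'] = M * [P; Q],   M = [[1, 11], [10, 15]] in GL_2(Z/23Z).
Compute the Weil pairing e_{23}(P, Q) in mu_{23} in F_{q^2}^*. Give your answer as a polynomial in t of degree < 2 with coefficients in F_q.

e_{23}(aP+bQ,cP+dQ) = e_{23}(P,Q)^(ad-bc); with (a,b,c,d)=(1,11,10,15) this gives the det-23 law.
det M = 1*15 - 11*10 = -95 = 20 (mod 23); 20^{-1} = 15 (mod 23).
Edwards->Montgomery: u=(1+y)/(1-y), v=u/x -> 127570060380558v^2=u^3+67379264829087u^2+u; then x_W=23932986476154u+92731175459949: y^2=x^3+89887169076159*x+43433919052009.
Run Miller on y^2=x^3+89887169076159*x+43433919052009 over F_{135436448129137}: ladder 10111 (5 bits); e = f_P(D_Q)/f_Q(D_P).
The quotient is 29664186902027 + 128554041436989*t.
Finally e_{23}(P,Q) = 121564803592722 + 44975962965236*t.

121564803592722 + 44975962965236*t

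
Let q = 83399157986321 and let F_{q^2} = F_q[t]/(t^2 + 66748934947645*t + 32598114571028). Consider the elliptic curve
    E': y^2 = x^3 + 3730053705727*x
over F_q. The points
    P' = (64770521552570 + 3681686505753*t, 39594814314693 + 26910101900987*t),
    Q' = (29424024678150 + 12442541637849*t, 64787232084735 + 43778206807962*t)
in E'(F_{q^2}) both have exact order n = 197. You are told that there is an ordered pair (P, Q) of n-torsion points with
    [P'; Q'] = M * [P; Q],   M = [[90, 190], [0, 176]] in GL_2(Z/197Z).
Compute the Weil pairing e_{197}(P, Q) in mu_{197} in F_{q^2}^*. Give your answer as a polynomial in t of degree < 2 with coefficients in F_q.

63343917805383 + 73870877080924*t

Under M = [[90,190],[0,176]] in GL_2(Z/197), e_{197}(P',Q') = e_{197}(P,Q)^(90*176-190*0 mod 197).
det(M) mod 197 = 80; its inverse in (Z/197)^* is 165 (check: 80*165 mod 197 = 1).
Double-and-add over 11000101: 8-1 doublings, 4-1 additions; each step l_{T,T}/v_{2T} or l_{T,P'}/v at Q'+S for random S.
f_P(D_Q)/f_Q(D_P) = 1269944689220 + 68781758264555*t.
e_{197}(P,Q) = (1269944689220 + 68781758264555*t)^{165} = 63343917805383 + 73870877080924*t.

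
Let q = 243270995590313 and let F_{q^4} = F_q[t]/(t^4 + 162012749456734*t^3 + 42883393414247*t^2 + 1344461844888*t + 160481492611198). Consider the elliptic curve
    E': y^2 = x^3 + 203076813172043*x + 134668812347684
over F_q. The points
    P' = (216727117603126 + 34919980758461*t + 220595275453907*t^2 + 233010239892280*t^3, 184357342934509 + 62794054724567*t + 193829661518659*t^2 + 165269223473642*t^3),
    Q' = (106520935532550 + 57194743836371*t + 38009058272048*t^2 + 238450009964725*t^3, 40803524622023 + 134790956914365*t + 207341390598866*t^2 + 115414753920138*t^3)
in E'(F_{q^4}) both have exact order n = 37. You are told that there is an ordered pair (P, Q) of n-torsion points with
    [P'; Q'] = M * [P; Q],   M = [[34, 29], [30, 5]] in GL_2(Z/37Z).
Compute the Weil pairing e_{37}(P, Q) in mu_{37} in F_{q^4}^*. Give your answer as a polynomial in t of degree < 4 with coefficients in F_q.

Since e_{37}(P,P)=e_{37}(Q,Q)=1 and e_{37}(Q,P)=e_{37}(P,Q)^{-1}, expanding e_{37}(34*P + 29*Q,30*P + 5*Q) leaves e(P,Q)^det(M).
So e_{37}(P,Q) = e_{37}(P',Q')^{25}, since 3*25 = 1 mod 37.
n = 37 = (100101)_2 (6 bits, wt 3); accumulate f_{37,P'}(Q'+S)/f_{37,P'}(S) along the 5-step ladder.
So e_{37}(P',Q') = 73739848202236 + 66725481378969*t + 178671915062002*t^2 + 34091485495632*t^3.
Thus e_{37}(P,Q) = 90926222180463 + 5280183421216*t + 144211518613266*t^2 + 20326467883947*t^3.

90926222180463 + 5280183421216*t + 144211518613266*t^2 + 20326467883947*t^3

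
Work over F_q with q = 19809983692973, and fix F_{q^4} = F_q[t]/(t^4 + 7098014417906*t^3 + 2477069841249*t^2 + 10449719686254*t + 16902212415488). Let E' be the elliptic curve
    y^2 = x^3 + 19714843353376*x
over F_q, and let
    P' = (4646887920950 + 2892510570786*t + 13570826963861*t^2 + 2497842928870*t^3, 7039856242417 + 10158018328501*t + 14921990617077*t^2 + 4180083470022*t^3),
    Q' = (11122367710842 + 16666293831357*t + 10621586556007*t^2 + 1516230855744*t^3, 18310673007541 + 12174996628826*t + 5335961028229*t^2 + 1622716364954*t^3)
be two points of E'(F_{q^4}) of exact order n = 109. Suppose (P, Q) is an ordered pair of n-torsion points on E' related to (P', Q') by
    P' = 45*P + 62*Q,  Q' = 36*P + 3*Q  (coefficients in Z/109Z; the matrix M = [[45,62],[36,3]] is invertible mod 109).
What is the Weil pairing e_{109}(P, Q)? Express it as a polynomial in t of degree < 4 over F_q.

The 109-Weil pairing on E[109] over F_{19809983692973} is alternating-bilinear: e_{109}(P',Q') = e_{109}(P,Q)^det(M).
Hence e(P,Q) = e(P',Q')^{88} where 88 = 83^{-1} mod 109.
7-bit Miller (1101101) on E'/F_{19809983692973} with a'=19714843353376, b'=0: accumulate tangent/chord ratios at Q'+S and P'+S'.
e_{109}(P',Q') = 8718994764930 + 14898832917822*t + 5635260765156*t^2 + 12165152086456*t^3.
Finally e_{109}(P,Q) = 7065705703647 + 11497078674394*t + 11682935879228*t^2 + 4291783193348*t^3.

7065705703647 + 11497078674394*t + 11682935879228*t^2 + 4291783193348*t^3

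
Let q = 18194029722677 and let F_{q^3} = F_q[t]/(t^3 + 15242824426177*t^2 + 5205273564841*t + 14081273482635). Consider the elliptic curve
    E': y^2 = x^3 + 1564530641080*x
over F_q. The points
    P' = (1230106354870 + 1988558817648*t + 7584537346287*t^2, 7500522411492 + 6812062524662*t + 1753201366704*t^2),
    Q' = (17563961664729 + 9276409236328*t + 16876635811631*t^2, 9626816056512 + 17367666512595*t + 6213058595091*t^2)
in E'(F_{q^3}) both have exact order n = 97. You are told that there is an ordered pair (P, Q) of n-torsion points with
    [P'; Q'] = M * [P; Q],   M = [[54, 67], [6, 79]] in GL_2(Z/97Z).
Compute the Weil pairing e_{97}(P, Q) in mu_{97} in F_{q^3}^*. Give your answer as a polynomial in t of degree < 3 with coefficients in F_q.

e_{97}(aP+bQ,cP+dQ) = e_{97}(P,Q)^(ad-bc); with (a,b,c,d)=(54,67,6,79) this gives the det-97 law.
Hence e(P,Q) = e(P',Q')^{6} where 6 = 81^{-1} mod 97.
Build f_{97,P'} and f_{97,Q'} via the 7-bit ladder of 97=1100001_2; evaluate at shifted divisors; quotient in F_{18194029722677^3}.
Result: e(P',Q') = 7803169927267 + 5313683216898*t + 12340364480212*t^2.
Finally e_{97}(P,Q) = 6299039591723 + 5742397932611*t + 17407006427642*t^2.

6299039591723 + 5742397932611*t + 17407006427642*t^2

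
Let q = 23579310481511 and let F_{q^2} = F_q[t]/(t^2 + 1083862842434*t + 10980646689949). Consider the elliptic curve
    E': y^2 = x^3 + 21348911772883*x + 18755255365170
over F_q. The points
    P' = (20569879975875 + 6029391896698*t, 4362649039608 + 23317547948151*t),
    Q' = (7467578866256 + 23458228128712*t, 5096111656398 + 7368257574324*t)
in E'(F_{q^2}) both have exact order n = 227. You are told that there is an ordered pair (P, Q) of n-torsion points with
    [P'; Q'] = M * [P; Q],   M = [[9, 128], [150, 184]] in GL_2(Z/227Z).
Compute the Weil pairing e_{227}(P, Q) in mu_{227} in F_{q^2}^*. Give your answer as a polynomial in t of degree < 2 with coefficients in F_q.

e_{227} is bilinear + alternating on E[227], so e_{227}(9*P + 128*Q, 150*P + 184*Q) = e_{227}(P,Q)^(9*184-128*150).
So e_{227}(P,Q) = e_{227}(P',Q')^{220}, since 162*220 = 1 mod 227.
Miller loop for e_{227} over F_{23579310481511^2}: bits of 227 = 11100011; 7 double steps + 4 add steps, l/v at each.
Miller gives e_{227}(P',Q') = 14679084425461 + 8246303481872*t in F_{23579310481511^2}.
Hence e(P,Q) = 18251083248780 + 15441398192839*t in F_{23579310481511^2}^*.

18251083248780 + 15441398192839*t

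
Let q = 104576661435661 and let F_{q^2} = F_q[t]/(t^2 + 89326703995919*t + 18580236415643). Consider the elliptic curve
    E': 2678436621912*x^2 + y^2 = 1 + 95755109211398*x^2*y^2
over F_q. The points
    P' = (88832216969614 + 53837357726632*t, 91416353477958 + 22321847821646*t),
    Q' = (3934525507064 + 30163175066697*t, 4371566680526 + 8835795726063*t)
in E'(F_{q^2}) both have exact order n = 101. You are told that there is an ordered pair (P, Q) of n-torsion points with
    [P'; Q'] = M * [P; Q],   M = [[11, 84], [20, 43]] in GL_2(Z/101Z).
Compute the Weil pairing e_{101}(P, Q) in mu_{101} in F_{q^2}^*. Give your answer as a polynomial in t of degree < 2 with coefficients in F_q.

67783263840170 + 45977585400558*t

The 101-Weil pairing on E[101] over F_{104576661435661} is alternating-bilinear: e_{101}(P',Q') = e_{101}(P,Q)^det(M).
11*43 - 84*20 = -1207; reduced mod 101: det = 5, inverse 81.
Edwards->Montgomery: u=(1+y)/(1-y), v=u/x -> 18799427467927v^2=u^3+9656556780461u^2+u; then x_W=29019162570459u+86123365262659: y^2=x^3+70826317320135*x+15564533714535.
Miller loop for e_{101} over F_{104576661435661^2}: bits of 101 = 1100101; 6 double steps + 3 add steps, l/v at each.
So e_{101}(P',Q') = 87544777509993 + 14206700424104*t.
Finally e_{101}(P,Q) = 67783263840170 + 45977585400558*t.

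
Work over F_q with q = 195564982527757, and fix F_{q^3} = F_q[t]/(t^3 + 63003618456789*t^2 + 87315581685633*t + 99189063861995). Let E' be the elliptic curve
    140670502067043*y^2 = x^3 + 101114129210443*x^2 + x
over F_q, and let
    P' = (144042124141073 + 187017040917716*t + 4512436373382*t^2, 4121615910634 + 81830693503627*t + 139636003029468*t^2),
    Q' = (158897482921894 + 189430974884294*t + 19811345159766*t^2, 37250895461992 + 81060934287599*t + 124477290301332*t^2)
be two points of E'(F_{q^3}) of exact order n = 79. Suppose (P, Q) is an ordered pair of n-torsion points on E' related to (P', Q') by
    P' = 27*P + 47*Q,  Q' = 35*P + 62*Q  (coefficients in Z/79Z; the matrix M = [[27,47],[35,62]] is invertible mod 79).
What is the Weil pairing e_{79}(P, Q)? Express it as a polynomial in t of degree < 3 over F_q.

The 79-Weil pairing on E[79] over F_{195564982527757} is alternating-bilinear: e_{79}(P',Q') = e_{79}(P,Q)^det(M).
Inverting 29 mod 79: 30. Thus e_{79}(P,Q) = e(P',Q')^{30}.
Undo Montgomery via alpha=135369319861444, beta=75647549238965: (a',b')=(0,27054559745619) over F_{195564982527757}.
7-bit Miller (1001111) on E'/F_{195564982527757} with a'=0, b'=27054559745619: accumulate tangent/chord ratios at Q'+S and P'+S'.
The quotient is 165629791075455 + 89981062964341*t + 143489951290981*t^2.
Raise to 30: e(P,Q) = 97848435367450 + 137565194240679*t + 12976720747997*t^2 in mu_{79}.

97848435367450 + 137565194240679*t + 12976720747997*t^2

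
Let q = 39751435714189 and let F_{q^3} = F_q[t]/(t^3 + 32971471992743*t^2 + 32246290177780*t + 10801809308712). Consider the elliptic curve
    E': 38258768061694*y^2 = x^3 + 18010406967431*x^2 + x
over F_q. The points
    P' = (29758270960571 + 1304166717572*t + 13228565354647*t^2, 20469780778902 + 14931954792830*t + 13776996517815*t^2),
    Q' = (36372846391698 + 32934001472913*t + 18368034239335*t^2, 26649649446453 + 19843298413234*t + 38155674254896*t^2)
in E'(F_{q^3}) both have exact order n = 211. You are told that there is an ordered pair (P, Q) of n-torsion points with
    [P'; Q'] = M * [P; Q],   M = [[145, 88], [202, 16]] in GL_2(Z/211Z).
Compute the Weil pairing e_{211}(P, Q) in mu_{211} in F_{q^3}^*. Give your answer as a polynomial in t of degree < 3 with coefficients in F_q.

4303682103649 + 35542995989663*t + 7966360390117*t^2

Alternating bilinearity on E[211] (values in mu_{211} in F_{39751435714189^3}) gives e(P',Q') = e(P,Q)^det(M).
det(M) mod 211 = 158; its inverse in (Z/211)^* is 207 (check: 158*207 mod 211 = 1).
Undo Montgomery via alpha=36479549548668, beta=2215862552548: (a',b')=(0,29463430515259) over F_{39751435714189}.
Double-and-add over 11010011: 8-1 doublings, 5-1 additions; each step l_{T,T}/v_{2T} or l_{T,P'}/v at Q'+S for random S.
e_{211}(P',Q') = 19660624755457 + 1357046993265*t + 5742690276252*t^2.
Finally e_{211}(P,Q) = 4303682103649 + 35542995989663*t + 7966360390117*t^2.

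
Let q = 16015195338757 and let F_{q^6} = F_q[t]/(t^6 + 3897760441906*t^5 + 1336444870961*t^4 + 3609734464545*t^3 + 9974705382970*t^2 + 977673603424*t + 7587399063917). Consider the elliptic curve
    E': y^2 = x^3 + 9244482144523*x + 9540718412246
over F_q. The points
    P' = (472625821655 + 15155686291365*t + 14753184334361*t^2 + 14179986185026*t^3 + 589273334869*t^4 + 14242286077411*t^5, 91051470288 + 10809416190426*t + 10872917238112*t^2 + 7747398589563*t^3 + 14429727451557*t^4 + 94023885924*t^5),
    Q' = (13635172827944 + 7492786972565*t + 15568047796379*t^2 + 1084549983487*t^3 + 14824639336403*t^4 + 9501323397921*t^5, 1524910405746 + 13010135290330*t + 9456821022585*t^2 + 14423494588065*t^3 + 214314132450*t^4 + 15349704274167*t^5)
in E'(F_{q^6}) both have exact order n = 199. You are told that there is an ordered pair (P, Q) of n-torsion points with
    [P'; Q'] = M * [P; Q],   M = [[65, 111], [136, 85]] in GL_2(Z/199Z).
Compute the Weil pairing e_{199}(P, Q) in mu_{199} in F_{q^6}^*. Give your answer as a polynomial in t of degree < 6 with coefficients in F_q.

The 199-Weil pairing on E[199] over F_{16015195338757} is alternating-bilinear: e_{199}(P',Q') = e_{199}(P,Q)^det(M).
det M = 65*85 - 111*136 = -9571 = 180 (mod 199); 180^{-1} = 178 (mod 199).
Miller loop for e_{199} over F_{16015195338757^6}: bits of 199 = 11000111; 7 double steps + 4 add steps, l/v at each.
The quotient is 15219650560596 + 8459522090544*t + 10526792239107*t^2 + 3353820043721*t^3 + 3623558893385*t^4 + 5011995732738*t^5.
Finally e_{199}(P,Q) = 8374886718984 + 13659127538699*t + 12916842085775*t^2 + 9047193652654*t^3 + 12651452064454*t^4 + 14116345974280*t^5.

8374886718984 + 13659127538699*t + 12916842085775*t^2 + 9047193652654*t^3 + 12651452064454*t^4 + 14116345974280*t^5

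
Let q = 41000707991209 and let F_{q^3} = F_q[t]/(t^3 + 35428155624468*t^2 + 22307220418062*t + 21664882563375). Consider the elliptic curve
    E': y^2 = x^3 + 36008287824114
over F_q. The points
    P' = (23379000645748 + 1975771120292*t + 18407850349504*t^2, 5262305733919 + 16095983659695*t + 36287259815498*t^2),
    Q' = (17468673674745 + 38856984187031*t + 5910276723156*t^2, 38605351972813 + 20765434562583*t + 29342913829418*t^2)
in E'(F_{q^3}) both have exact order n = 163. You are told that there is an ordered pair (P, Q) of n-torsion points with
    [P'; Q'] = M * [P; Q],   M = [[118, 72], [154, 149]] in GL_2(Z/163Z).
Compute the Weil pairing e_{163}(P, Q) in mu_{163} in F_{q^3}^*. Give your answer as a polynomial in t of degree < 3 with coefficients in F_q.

Alternating bilinearity on E[163] (values in mu_{163} in F_{41000707991209^3}) gives e(P',Q') = e(P,Q)^det(M).
det(M) mod 163 = 137; its inverse in (Z/163)^* is 94 (check: 137*94 mod 163 = 1).
Build f_{163,P'} and f_{163,Q'} via the 8-bit ladder of 163=10100011_2; evaluate at shifted divisors; quotient in F_{41000707991209^3}.
Result: e(P',Q') = 20820235088191 + 21865868842981*t + 28566379347607*t^2.
Finally e_{163}(P,Q) = 26172302695516 + 2285247408932*t + 2061071243438*t^2.

26172302695516 + 2285247408932*t + 2061071243438*t^2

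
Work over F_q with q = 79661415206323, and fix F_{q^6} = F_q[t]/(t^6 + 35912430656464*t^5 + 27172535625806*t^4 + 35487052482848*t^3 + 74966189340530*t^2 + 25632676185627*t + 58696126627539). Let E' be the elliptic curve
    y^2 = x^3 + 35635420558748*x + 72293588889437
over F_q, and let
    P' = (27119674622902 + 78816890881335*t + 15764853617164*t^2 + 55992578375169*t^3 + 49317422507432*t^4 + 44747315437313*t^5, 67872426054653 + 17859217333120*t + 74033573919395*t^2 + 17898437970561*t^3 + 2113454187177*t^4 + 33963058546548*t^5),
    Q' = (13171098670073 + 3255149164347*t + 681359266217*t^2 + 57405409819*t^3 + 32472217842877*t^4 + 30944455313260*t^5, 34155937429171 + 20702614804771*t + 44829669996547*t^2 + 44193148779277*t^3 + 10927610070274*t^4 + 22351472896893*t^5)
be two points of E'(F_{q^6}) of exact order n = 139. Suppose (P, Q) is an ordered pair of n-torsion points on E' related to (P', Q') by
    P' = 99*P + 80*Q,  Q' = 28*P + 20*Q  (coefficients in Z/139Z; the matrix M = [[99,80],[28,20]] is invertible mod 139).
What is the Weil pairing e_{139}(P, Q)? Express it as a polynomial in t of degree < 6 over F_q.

20214078081271 + 62467900732158*t + 10480857467023*t^2 + 72984048304905*t^3 + 24222724501791*t^4 + 20370350465539*t^5

Under M = [[99,80],[28,20]] in GL_2(Z/139), e_{139}(P',Q') = e_{139}(P,Q)^(99*20-80*28 mod 139).
99*20 - 80*28 = -260; reduced mod 139: det = 18, inverse 85.
8-bit Miller (10001011) on E'/F_{79661415206323} with a'=35635420558748, b'=72293588889437: accumulate tangent/chord ratios at Q'+S and P'+S'.
f_P(D_Q)/f_Q(D_P) = 16851465968713 + 52424190300649*t + 55579969231248*t^2 + 2092049303600*t^3 + 68309235942978*t^4 + 73439884594567*t^5.
(16851465968713 + 52424190300649*t + 55579969231248*t^2 + 2092049303600*t^3 + 68309235942978*t^4 + 73439884594567*t^5)^{85} mod (79661415206323,f) = 20214078081271 + 62467900732158*t + 10480857467023*t^2 + 72984048304905*t^3 + 24222724501791*t^4 + 20370350465539*t^5.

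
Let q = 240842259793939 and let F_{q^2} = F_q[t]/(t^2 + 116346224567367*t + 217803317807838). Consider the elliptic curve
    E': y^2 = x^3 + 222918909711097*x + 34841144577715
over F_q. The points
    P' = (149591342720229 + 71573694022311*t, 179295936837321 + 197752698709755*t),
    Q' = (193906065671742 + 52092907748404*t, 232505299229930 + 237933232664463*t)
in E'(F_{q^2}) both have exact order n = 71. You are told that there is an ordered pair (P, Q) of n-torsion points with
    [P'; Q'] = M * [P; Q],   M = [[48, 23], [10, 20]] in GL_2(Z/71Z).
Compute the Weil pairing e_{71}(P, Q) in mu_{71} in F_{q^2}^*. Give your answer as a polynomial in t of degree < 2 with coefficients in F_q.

Alternating bilinearity on E[71] (values in mu_{71} in F_{240842259793939^2}) gives e(P',Q') = e(P,Q)^det(M).
det M = 48*20 - 23*10 = 730 = 20 (mod 71); 20^{-1} = 32 (mod 71).
7-bit Miller (1000111) on E'/F_{240842259793939} with a'=222918909711097, b'=34841144577715: accumulate tangent/chord ratios at Q'+S and P'+S'.
Miller gives e_{71}(P',Q') = 208564476778304 + 172270465577141*t in F_{240842259793939^2}.
Hence e(P,Q) = 34773085811238 + 26352280527168*t in F_{240842259793939^2}^*.

34773085811238 + 26352280527168*t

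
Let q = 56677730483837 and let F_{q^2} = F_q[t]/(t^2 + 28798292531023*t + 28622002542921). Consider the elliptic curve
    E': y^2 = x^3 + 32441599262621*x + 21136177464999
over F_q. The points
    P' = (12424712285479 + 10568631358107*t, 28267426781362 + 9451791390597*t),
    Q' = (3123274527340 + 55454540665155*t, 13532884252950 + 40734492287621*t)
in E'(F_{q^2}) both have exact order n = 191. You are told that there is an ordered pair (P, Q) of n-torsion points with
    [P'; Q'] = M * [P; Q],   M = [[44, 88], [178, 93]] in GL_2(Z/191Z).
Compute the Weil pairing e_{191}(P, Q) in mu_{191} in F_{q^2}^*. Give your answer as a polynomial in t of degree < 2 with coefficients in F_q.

15904744354556 + 19473245013205*t

The 191-Weil pairing on E[191] over F_{56677730483837} is alternating-bilinear: e_{191}(P',Q') = e_{191}(P,Q)^det(M).
det M = 44*93 - 88*178 = -11572 = 79 (mod 191); 79^{-1} = 162 (mod 191).
Double-and-add over 10111111: 8-1 doublings, 7-1 additions; each step l_{T,T}/v_{2T} or l_{T,P'}/v at Q'+S for random S.
So e_{191}(P',Q') = 34733457384758 + 40233253659805*t.
Raise to 162: e(P,Q) = 15904744354556 + 19473245013205*t in mu_{191}.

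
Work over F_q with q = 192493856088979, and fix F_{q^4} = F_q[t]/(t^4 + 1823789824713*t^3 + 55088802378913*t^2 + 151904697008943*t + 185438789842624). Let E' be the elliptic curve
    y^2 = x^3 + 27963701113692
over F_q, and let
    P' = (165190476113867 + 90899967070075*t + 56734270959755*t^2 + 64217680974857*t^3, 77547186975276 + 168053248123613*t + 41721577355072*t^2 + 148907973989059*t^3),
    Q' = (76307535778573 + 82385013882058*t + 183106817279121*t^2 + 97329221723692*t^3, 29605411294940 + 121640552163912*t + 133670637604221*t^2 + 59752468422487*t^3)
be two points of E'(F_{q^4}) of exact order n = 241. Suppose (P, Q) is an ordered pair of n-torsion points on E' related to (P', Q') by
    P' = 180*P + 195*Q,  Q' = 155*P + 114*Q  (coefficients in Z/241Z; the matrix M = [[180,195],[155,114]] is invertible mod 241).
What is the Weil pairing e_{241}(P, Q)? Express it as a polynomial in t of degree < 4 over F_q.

The 241-Weil pairing on E[241] over F_{192493856088979} is alternating-bilinear: e_{241}(P',Q') = e_{241}(P,Q)^det(M).
Inverting 176 mod 241: 152. Thus e_{241}(P,Q) = e(P',Q')^{152}.
Double-and-add over 11110001: 8-1 doublings, 5-1 additions; each step l_{T,T}/v_{2T} or l_{T,P'}/v at Q'+S for random S.
Miller gives e_{241}(P',Q') = 51302560141293 + 68190727445666*t + 46031192303821*t^2 + 131382484044113*t^3 in F_{192493856088979^4}.
Thus e_{241}(P,Q) = 50746162215875 + 108471392143470*t + 182512830023161*t^2 + 161615884046796*t^3.

50746162215875 + 108471392143470*t + 182512830023161*t^2 + 161615884046796*t^3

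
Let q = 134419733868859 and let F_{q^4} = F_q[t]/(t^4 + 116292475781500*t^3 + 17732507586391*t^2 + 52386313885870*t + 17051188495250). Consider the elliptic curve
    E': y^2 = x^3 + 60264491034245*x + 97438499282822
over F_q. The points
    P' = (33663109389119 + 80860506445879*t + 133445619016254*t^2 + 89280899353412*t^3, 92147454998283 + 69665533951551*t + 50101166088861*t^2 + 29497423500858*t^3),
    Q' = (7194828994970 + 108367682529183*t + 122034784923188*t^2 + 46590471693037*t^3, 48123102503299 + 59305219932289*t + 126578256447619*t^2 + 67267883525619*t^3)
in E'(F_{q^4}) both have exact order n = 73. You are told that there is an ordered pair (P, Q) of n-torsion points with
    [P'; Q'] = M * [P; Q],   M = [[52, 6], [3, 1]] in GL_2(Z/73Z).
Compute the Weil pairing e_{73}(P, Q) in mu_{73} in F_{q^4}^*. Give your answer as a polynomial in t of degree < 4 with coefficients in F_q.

74768952116164 + 131797150272517*t + 48356280967643*t^2 + 116821978263625*t^3

Under M = [[52,6],[3,1]] in GL_2(Z/73), e_{73}(P',Q') = e_{73}(P,Q)^(52*1-6*3 mod 73).
Hence e(P,Q) = e(P',Q')^{58} where 58 = 34^{-1} mod 73.
Build f_{73,P'} and f_{73,Q'} via the 7-bit ladder of 73=1001001_2; evaluate at shifted divisors; quotient in F_{134419733868859^4}.
Result: e(P',Q') = 8257344732209 + 61340085511834*t + 122562753592972*t^2 + 126518876653635*t^3.
Finally e_{73}(P,Q) = 74768952116164 + 131797150272517*t + 48356280967643*t^2 + 116821978263625*t^3.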